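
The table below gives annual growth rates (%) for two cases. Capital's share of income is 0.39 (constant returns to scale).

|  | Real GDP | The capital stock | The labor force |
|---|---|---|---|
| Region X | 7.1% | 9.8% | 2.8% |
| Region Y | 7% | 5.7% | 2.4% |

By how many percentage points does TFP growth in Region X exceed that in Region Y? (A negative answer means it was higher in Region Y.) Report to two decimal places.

-1.74 percentage points

Labor's share = 1 − 0.39 = 0.61.
Region X: TFP = 7.1 − 3.822 − 1.708 = 1.57%.
Region Y: TFP = 7 − 2.223 − 1.464 = 3.313%.
Difference = 1.57 − (3.313) = -1.743 pp.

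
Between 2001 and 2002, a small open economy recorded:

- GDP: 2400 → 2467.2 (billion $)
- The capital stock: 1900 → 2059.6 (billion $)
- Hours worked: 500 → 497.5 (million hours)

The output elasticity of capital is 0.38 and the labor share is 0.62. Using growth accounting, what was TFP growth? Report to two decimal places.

GDP growth = (2467.2 − 2400) / 2400 = 2.8%.
The capital stock growth = (2059.6 − 1900) / 1900 = 8.4%.
Hours worked growth = (497.5 − 500) / 500 = -0.5%.
Labor's share = 1 − 0.38 = 0.62.
The capital stock: 0.38 × 8.4 = 3.192 pp.
Hours worked: 0.62 × (-0.5) = -0.31 pp.
TFP growth = 2.8 − 2.882 = -0.082%.

-0.08%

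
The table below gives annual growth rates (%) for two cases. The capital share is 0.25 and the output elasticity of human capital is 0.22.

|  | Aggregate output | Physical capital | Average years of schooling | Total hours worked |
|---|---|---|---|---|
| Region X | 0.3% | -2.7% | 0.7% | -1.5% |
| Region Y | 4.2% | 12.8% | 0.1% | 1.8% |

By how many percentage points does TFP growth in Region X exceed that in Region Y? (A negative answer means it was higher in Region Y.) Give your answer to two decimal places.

1.59 percentage points

Labor's share = 1 − 0.25 − 0.22 = 0.53.
Region X: TFP = 0.3 + 0.675 − 0.154 + 0.795 = 1.616%.
Region Y: TFP = 4.2 − 3.2 − 0.022 − 0.954 = 0.024%.
Difference = 1.616 − (0.024) = 1.592 pp.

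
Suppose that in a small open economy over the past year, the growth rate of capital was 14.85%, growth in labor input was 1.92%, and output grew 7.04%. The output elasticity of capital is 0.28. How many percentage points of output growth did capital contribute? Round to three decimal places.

4.158 pp

Contribution = share × growth = 0.28 × 14.85 = 4.158 pp.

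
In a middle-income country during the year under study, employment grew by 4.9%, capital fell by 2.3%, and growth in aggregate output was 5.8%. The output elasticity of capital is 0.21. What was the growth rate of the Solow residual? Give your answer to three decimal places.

The Solow residual growth was 2.412%.

Labor's share = 1 − 0.21 = 0.79.
Capital: 0.21 × (-2.3) = -0.483 pp.
Employment: 0.79 × 4.9 = 3.871 pp.
TFP growth = 5.8 − 3.388 = 2.412%.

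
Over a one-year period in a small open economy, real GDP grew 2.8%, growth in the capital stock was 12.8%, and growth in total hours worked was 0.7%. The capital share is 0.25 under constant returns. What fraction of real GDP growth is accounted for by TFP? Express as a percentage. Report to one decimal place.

Labor's share = 1 − 0.25 = 0.75.
The capital stock: 0.25 × 12.8 = 3.2 pp.
Total hours worked: 0.75 × 0.7 = 0.525 pp.
TFP growth = 2.8 − 3.725 = -0.925%.
TFP share of growth = -0.925 / 2.8 × 100 = -33.036%.

-33.0%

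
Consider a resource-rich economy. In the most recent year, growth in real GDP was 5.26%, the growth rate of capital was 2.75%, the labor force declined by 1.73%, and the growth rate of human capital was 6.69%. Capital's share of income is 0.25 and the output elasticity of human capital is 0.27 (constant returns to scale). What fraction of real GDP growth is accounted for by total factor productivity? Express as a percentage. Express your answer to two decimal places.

Labor's share = 1 − 0.25 − 0.27 = 0.48.
Capital: 0.25 × 2.75 = 0.6875 pp.
Human capital: 0.27 × 6.69 = 1.8063 pp.
The labor force: 0.48 × (-1.73) = -0.8304 pp.
TFP growth = 5.26 − 1.6634 = 3.5966%.
TFP share of growth = 3.5966 / 5.26 × 100 = 68.3764%.

Total factor productivity accounted for 68.38% of growth.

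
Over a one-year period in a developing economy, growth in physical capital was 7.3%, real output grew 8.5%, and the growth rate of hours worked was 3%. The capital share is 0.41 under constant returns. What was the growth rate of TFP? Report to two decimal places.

Labor's share = 1 − 0.41 = 0.59.
Physical capital: 0.41 × 7.3 = 2.993 pp.
Hours worked: 0.59 × 3 = 1.77 pp.
TFP growth = 8.5 − 4.763 = 3.737%.

3.74%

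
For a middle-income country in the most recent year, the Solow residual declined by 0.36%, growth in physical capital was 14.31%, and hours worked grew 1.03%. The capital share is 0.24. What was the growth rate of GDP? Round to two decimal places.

Labor's share = 1 − 0.24 = 0.76.
Physical capital: 0.24 × 14.31 = 3.4344 pp.
Hours worked: 0.76 × 1.03 = 0.7828 pp.
Output growth = -0.36 + 4.2172 = 3.8572%.

3.86%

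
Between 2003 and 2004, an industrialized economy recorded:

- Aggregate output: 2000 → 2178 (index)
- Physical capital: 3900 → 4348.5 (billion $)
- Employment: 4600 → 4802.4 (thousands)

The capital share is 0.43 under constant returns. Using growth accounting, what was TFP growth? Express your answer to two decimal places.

TFP grew 1.45%.

Aggregate output growth = (2178 − 2000) / 2000 = 8.9%.
Physical capital growth = (4348.5 − 3900) / 3900 = 11.5%.
Employment growth = (4802.4 − 4600) / 4600 = 4.4%.
Labor's share = 1 − 0.43 = 0.57.
Physical capital: 0.43 × 11.5 = 4.945 pp.
Employment: 0.57 × 4.4 = 2.508 pp.
TFP growth = 8.9 − 7.453 = 1.447%.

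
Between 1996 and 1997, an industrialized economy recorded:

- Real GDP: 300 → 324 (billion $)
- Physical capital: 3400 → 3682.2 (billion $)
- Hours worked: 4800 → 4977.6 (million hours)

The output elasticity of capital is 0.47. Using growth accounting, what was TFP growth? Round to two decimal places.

Real GDP growth = (324 − 300) / 300 = 8%.
Physical capital growth = (3682.2 − 3400) / 3400 = 8.3%.
Hours worked growth = (4977.6 − 4800) / 4800 = 3.7%.
Labor's share = 1 − 0.47 = 0.53.
Physical capital: 0.47 × 8.3 = 3.901 pp.
Hours worked: 0.53 × 3.7 = 1.961 pp.
TFP growth = 8 − 5.862 = 2.138%.

2.14%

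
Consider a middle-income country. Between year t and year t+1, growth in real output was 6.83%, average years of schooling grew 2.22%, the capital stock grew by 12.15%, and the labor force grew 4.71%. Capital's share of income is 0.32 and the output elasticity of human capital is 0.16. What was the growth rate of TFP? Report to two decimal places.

Labor's share = 1 − 0.32 − 0.16 = 0.52.
The capital stock: 0.32 × 12.15 = 3.888 pp.
Average years of schooling: 0.16 × 2.22 = 0.3552 pp.
The labor force: 0.52 × 4.71 = 2.4492 pp.
TFP growth = 6.83 − 6.6924 = 0.1376%.

TFP growth was 0.14%.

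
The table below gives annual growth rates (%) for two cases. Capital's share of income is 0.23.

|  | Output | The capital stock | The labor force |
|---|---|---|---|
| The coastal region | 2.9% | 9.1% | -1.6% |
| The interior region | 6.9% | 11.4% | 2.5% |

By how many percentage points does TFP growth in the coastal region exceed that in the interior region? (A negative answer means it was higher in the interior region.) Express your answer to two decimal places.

-0.31 percentage points

Labor's share = 1 − 0.23 = 0.77.
The coastal region: TFP = 2.9 − 2.093 + 1.232 = 2.039%.
The interior region: TFP = 6.9 − 2.622 − 1.925 = 2.353%.
Difference = 2.039 − (2.353) = -0.314 pp.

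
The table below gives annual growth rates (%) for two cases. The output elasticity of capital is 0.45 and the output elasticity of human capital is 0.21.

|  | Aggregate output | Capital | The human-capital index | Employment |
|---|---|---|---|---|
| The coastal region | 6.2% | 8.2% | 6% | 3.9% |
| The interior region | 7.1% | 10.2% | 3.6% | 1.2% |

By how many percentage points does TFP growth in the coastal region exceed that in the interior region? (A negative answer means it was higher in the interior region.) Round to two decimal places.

-1.42 percentage points

Labor's share = 1 − 0.45 − 0.21 = 0.34.
The coastal region: TFP = 6.2 − 3.69 − 1.26 − 1.326 = -0.076%.
The interior region: TFP = 7.1 − 4.59 − 0.756 − 0.408 = 1.346%.
Difference = -0.076 − (1.346) = -1.422 pp.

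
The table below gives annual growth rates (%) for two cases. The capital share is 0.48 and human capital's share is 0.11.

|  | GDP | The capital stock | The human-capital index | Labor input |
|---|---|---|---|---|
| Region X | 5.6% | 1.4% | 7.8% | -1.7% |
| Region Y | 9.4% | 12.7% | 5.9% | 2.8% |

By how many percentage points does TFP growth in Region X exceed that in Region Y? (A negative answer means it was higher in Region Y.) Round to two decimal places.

3.26 percentage points

Labor's share = 1 − 0.48 − 0.11 = 0.41.
Region X: TFP = 5.6 − 0.672 − 0.858 + 0.697 = 4.767%.
Region Y: TFP = 9.4 − 6.096 − 0.649 − 1.148 = 1.507%.
Difference = 4.767 − (1.507) = 3.26 pp.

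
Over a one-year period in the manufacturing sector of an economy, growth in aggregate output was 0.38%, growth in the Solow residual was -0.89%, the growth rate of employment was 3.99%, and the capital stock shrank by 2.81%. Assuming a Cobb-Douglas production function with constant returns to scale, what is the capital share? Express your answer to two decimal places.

gY = gA + α·gK + (1−α)·gL, so gY − gA − gL = α(gK − gL).
0.38 + 0.89 − 3.99 = α × (-2.81 − 3.99).
-2.72 = -6.8 α, so α = 0.4.

α = 0.40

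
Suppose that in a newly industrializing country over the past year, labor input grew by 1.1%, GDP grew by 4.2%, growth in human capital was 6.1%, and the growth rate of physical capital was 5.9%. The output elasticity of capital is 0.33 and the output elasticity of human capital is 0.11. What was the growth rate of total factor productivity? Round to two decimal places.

Labor's share = 1 − 0.33 − 0.11 = 0.56.
Physical capital: 0.33 × 5.9 = 1.947 pp.
Human capital: 0.11 × 6.1 = 0.671 pp.
Labor input: 0.56 × 1.1 = 0.616 pp.
TFP growth = 4.2 − 3.234 = 0.966%.

0.97%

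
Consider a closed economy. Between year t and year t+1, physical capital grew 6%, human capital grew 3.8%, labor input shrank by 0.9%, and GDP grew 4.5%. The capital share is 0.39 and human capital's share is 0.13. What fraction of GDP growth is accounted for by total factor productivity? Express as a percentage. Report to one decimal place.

Total factor productivity accounted for 46.6% of growth.

Labor's share = 1 − 0.39 − 0.13 = 0.48.
Physical capital: 0.39 × 6 = 2.34 pp.
Human capital: 0.13 × 3.8 = 0.494 pp.
Labor input: 0.48 × (-0.9) = -0.432 pp.
TFP growth = 4.5 − 2.402 = 2.098%.
TFP share of growth = 2.098 / 4.5 × 100 = 46.622%.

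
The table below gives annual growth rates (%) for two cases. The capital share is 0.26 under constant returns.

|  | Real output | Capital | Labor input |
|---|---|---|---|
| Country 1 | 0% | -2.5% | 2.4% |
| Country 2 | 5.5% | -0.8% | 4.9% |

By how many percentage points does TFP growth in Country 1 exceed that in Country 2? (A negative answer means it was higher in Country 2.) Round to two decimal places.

-3.21 percentage points

Labor's share = 1 − 0.26 = 0.74.
Country 1: TFP = 0 + 0.65 − 1.776 = -1.126%.
Country 2: TFP = 5.5 + 0.208 − 3.626 = 2.082%.
Difference = -1.126 − (2.082) = -3.208 pp.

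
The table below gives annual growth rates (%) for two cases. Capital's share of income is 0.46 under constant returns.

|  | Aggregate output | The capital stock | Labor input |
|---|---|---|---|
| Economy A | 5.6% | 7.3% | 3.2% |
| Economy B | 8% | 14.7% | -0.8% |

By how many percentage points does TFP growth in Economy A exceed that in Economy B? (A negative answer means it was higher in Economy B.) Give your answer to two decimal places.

Labor's share = 1 − 0.46 = 0.54.
Economy A: TFP = 5.6 − 3.358 − 1.728 = 0.514%.
Economy B: TFP = 8 − 6.762 + 0.432 = 1.67%.
Difference = 0.514 − (1.67) = -1.156 pp.

-1.16 percentage points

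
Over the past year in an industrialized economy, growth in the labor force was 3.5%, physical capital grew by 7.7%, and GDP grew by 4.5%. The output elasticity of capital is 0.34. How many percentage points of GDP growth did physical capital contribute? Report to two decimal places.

2.62

Contribution = share × growth = 0.34 × 7.7 = 2.618 pp.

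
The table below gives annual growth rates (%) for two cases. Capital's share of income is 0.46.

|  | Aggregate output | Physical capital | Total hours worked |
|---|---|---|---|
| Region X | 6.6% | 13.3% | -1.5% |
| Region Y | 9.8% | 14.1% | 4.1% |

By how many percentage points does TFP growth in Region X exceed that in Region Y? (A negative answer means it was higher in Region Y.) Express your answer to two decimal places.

0.19 percentage points

Labor's share = 1 − 0.46 = 0.54.
Region X: TFP = 6.6 − 6.118 + 0.81 = 1.292%.
Region Y: TFP = 9.8 − 6.486 − 2.214 = 1.1%.
Difference = 1.292 − (1.1) = 0.192 pp.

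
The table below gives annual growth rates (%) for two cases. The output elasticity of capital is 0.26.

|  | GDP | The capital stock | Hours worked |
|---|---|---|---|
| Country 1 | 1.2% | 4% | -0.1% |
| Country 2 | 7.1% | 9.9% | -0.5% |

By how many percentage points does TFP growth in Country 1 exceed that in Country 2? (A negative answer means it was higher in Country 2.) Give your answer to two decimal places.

-4.66 percentage points

Labor's share = 1 − 0.26 = 0.74.
Country 1: TFP = 1.2 − 1.04 + 0.074 = 0.234%.
Country 2: TFP = 7.1 − 2.574 + 0.37 = 4.896%.
Difference = 0.234 − (4.896) = -4.662 pp.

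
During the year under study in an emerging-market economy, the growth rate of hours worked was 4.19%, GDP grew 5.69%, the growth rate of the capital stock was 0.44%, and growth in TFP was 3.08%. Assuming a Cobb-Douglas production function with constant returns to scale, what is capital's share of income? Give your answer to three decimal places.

Capital's share of income is 0.421.

gY = gA + α·gK + (1−α)·gL, so gY − gA − gL = α(gK − gL).
5.69 − 3.08 − 4.19 = α × (0.44 − 4.19).
-1.58 = -3.75 α, so α = 0.42133.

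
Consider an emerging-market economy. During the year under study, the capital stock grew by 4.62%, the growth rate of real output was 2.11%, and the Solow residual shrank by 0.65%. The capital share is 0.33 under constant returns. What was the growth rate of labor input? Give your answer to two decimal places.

Labor's share = 1 − 0.33 = 0.67.
gY = gA + 0.33×4.62 + 0.67×g.
0.67×g = 2.11 + 0.65 − 1.5246 = 1.2354.
g = 1.2354 / 0.67 = 1.8439%.

Labor input grew 1.84%.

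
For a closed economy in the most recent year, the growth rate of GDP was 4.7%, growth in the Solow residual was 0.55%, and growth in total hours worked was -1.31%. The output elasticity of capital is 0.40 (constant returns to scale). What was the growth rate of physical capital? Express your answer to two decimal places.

Physical capital grew 12.34%.

Labor's share = 1 − 0.4 = 0.6.
gY = gA + 0.6×(-1.31) + 0.4×g.
0.4×g = 4.7 − 0.55 + 0.786 = 4.936.
g = 4.936 / 0.4 = 12.34%.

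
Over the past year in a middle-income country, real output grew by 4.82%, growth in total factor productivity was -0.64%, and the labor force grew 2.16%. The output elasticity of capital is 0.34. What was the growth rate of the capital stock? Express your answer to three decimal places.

Labor's share = 1 − 0.34 = 0.66.
gY = gA + 0.66×2.16 + 0.34×g.
0.34×g = 4.82 + 0.64 − 1.4256 = 4.0344.
g = 4.0344 / 0.34 = 11.86588%.

The capital stock grew 11.866%.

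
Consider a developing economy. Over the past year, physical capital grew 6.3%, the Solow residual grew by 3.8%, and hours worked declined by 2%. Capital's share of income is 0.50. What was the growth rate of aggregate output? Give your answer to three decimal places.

Labor's share = 1 − 0.5 = 0.5.
Physical capital: 0.5 × 6.3 = 3.15 pp.
Hours worked: 0.5 × (-2) = -1 pp.
Output growth = 3.8 + 2.15 = 5.95%.

Aggregate output growth was 5.950%.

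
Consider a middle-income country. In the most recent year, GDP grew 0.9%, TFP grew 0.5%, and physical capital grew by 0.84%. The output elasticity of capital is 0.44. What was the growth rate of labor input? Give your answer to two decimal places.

0.05%

Labor's share = 1 − 0.44 = 0.56.
gY = gA + 0.44×0.84 + 0.56×g.
0.56×g = 0.9 − 0.5 − 0.3696 = 0.0304.
g = 0.0304 / 0.56 = 0.0543%.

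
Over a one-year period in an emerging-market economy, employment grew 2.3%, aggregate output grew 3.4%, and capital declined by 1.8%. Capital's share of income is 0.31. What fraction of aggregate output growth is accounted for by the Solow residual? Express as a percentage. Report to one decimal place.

The Solow residual accounted for 69.7% of growth.

Labor's share = 1 − 0.31 = 0.69.
Capital: 0.31 × (-1.8) = -0.558 pp.
Employment: 0.69 × 2.3 = 1.587 pp.
TFP growth = 3.4 − 1.029 = 2.371%.
TFP share of growth = 2.371 / 3.4 × 100 = 69.735%.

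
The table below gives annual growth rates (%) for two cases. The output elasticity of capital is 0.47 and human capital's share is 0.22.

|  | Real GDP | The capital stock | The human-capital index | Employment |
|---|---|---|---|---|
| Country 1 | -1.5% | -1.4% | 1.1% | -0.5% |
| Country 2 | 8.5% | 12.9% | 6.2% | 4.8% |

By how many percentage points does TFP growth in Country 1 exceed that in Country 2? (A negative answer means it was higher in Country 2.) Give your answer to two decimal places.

Labor's share = 1 − 0.47 − 0.22 = 0.31.
Country 1: TFP = -1.5 + 0.658 − 0.242 + 0.155 = -0.929%.
Country 2: TFP = 8.5 − 6.063 − 1.364 − 1.488 = -0.415%.
Difference = -0.929 − (-0.415) = -0.514 pp.

-0.51 percentage points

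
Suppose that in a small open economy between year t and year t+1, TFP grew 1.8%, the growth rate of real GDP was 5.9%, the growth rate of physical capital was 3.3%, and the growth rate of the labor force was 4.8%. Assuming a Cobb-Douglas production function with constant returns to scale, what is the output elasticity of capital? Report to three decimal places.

0.467

gY = gA + α·gK + (1−α)·gL, so gY − gA − gL = α(gK − gL).
5.9 − 1.8 − 4.8 = α × (3.3 − 4.8).
-0.7 = -1.5 α, so α = 0.46667.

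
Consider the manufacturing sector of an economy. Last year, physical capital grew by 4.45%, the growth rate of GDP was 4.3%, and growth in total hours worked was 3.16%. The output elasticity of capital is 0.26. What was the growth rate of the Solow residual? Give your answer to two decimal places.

The Solow residual grew 0.80%.

Labor's share = 1 − 0.26 = 0.74.
Physical capital: 0.26 × 4.45 = 1.157 pp.
Total hours worked: 0.74 × 3.16 = 2.3384 pp.
TFP growth = 4.3 − 3.4954 = 0.8046%.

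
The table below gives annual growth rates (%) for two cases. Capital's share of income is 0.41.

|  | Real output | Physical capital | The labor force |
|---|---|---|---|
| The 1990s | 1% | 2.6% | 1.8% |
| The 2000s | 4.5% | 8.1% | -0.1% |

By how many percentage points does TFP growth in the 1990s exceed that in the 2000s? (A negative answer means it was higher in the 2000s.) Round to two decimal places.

Labor's share = 1 − 0.41 = 0.59.
The 1990s: TFP = 1 − 1.066 − 1.062 = -1.128%.
The 2000s: TFP = 4.5 − 3.321 + 0.059 = 1.238%.
Difference = -1.128 − (1.238) = -2.366 pp.

-2.37 percentage points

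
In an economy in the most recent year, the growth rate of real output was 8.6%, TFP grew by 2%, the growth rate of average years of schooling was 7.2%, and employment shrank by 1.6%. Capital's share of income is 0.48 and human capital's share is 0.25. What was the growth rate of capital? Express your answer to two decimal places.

10.90%

Labor's share = 1 − 0.48 − 0.25 = 0.27.
gY = gA + 0.25×7.2 + 0.27×(-1.6) + 0.48×g.
0.48×g = 8.6 − 2 − 1.368 = 5.232.
g = 5.232 / 0.48 = 10.9%.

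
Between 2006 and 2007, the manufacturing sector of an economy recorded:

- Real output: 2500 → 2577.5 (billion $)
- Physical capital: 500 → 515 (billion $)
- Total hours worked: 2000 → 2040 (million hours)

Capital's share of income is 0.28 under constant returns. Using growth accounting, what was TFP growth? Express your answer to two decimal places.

TFP growth was 0.82%.

Real output growth = (2577.5 − 2500) / 2500 = 3.1%.
Physical capital growth = (515 − 500) / 500 = 3%.
Total hours worked growth = (2040 − 2000) / 2000 = 2%.
Labor's share = 1 − 0.28 = 0.72.
Physical capital: 0.28 × 3 = 0.84 pp.
Total hours worked: 0.72 × 2 = 1.44 pp.
TFP growth = 3.1 − 2.28 = 0.82%.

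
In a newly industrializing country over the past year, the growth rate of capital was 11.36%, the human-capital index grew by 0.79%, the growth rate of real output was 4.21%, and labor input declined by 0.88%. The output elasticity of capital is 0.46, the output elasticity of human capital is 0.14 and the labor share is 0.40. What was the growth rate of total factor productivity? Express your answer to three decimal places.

Labor's share = 1 − 0.46 − 0.14 = 0.4.
Capital: 0.46 × 11.36 = 5.2256 pp.
The human-capital index: 0.14 × 0.79 = 0.1106 pp.
Labor input: 0.4 × (-0.88) = -0.352 pp.
TFP growth = 4.21 − 4.9842 = -0.7742%.

-0.774%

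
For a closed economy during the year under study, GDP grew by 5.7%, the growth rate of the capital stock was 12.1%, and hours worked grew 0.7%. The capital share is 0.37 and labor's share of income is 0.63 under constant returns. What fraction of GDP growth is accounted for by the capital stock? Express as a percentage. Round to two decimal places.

78.54%

The capital stock contributed 0.37 × 12.1 = 4.477 pp.
Share of growth = 4.477 / 5.7 × 100 = 78.5439%.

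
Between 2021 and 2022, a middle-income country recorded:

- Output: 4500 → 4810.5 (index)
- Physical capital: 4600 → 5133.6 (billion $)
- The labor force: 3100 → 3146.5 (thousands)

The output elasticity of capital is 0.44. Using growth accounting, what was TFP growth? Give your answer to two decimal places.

0.96%

Output growth = (4810.5 − 4500) / 4500 = 6.9%.
Physical capital growth = (5133.6 − 4600) / 4600 = 11.6%.
The labor force growth = (3146.5 − 3100) / 3100 = 1.5%.
Labor's share = 1 − 0.44 = 0.56.
Physical capital: 0.44 × 11.6 = 5.104 pp.
The labor force: 0.56 × 1.5 = 0.84 pp.
TFP growth = 6.9 − 5.944 = 0.956%.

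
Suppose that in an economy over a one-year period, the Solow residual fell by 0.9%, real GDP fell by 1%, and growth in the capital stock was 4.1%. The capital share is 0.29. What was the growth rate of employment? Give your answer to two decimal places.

Labor's share = 1 − 0.29 = 0.71.
gY = gA + 0.29×4.1 + 0.71×g.
0.71×g = -1 + 0.9 − 1.189 = -1.289.
g = -1.289 / 0.71 = -1.8155%.

-1.82%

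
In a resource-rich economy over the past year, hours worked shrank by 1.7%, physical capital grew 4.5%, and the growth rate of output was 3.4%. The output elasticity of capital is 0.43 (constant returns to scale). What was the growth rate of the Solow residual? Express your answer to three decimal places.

Labor's share = 1 − 0.43 = 0.57.
Physical capital: 0.43 × 4.5 = 1.935 pp.
Hours worked: 0.57 × (-1.7) = -0.969 pp.
TFP growth = 3.4 − 0.966 = 2.434%.

2.434%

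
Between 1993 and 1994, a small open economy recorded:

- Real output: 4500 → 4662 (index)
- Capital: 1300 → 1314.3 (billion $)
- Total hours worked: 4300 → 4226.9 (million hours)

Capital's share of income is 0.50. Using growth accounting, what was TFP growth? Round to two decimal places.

Real output growth = (4662 − 4500) / 4500 = 3.6%.
Capital growth = (1314.3 − 1300) / 1300 = 1.1%.
Total hours worked growth = (4226.9 − 4300) / 4300 = -1.7%.
Labor's share = 1 − 0.5 = 0.5.
Capital: 0.5 × 1.1 = 0.55 pp.
Total hours worked: 0.5 × (-1.7) = -0.85 pp.
TFP growth = 3.6 + 0.3 = 3.9%.

3.90%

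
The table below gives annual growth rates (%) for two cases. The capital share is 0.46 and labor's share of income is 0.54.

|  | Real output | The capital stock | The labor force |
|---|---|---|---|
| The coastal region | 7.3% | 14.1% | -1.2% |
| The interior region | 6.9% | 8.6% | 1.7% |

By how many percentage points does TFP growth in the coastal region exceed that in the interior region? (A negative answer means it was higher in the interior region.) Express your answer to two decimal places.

-0.56 percentage points

Labor's share = 1 − 0.46 = 0.54.
The coastal region: TFP = 7.3 − 6.486 + 0.648 = 1.462%.
The interior region: TFP = 6.9 − 3.956 − 0.918 = 2.026%.
Difference = 1.462 − (2.026) = -0.564 pp.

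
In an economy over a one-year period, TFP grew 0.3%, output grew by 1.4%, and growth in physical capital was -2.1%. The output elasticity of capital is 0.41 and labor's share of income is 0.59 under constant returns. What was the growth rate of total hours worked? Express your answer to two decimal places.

Total hours worked grew 3.32%.

Labor's share = 1 − 0.41 = 0.59.
gY = gA + 0.41×(-2.1) + 0.59×g.
0.59×g = 1.4 − 0.3 + 0.861 = 1.961.
g = 1.961 / 0.59 = 3.3237%.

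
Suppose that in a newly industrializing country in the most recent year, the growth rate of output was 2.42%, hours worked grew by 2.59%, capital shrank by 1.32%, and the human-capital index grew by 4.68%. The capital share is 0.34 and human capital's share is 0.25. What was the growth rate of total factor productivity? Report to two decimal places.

Total factor productivity growth was 0.64%.

Labor's share = 1 − 0.34 − 0.25 = 0.41.
Capital: 0.34 × (-1.32) = -0.4488 pp.
The human-capital index: 0.25 × 4.68 = 1.17 pp.
Hours worked: 0.41 × 2.59 = 1.0619 pp.
TFP growth = 2.42 − 1.7831 = 0.6369%.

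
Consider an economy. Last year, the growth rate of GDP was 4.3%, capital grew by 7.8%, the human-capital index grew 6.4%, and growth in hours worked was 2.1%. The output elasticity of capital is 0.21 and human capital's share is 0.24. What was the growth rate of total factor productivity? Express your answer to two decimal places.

Labor's share = 1 − 0.21 − 0.24 = 0.55.
Capital: 0.21 × 7.8 = 1.638 pp.
The human-capital index: 0.24 × 6.4 = 1.536 pp.
Hours worked: 0.55 × 2.1 = 1.155 pp.
TFP growth = 4.3 − 4.329 = -0.029%.

-0.03%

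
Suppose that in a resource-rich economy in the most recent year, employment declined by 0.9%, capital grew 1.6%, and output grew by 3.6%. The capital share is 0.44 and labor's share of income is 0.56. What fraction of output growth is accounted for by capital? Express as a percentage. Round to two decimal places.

Capital contributed 0.44 × 1.6 = 0.704 pp.
Share of growth = 0.704 / 3.6 × 100 = 19.5556%.

Capital accounted for 19.56% of growth.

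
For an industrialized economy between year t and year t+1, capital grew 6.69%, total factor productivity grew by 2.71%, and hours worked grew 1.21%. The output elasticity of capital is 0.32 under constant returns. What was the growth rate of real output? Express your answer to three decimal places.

Labor's share = 1 − 0.32 = 0.68.
Capital: 0.32 × 6.69 = 2.1408 pp.
Hours worked: 0.68 × 1.21 = 0.8228 pp.
Output growth = 2.71 + 2.9636 = 5.6736%.

Real output growth was 5.674%.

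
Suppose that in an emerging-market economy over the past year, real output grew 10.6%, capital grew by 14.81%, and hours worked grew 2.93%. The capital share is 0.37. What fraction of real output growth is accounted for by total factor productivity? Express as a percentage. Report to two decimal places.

Total factor productivity accounted for 30.89% of growth.

Labor's share = 1 − 0.37 = 0.63.
Capital: 0.37 × 14.81 = 5.4797 pp.
Hours worked: 0.63 × 2.93 = 1.8459 pp.
TFP growth = 10.6 − 7.3256 = 3.2744%.
TFP share of growth = 3.2744 / 10.6 × 100 = 30.8906%.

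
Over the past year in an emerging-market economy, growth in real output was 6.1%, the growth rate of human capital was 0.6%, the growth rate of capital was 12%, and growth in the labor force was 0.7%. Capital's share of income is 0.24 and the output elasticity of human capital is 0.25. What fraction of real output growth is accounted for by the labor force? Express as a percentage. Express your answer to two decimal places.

Labor's share = 1 − 0.24 − 0.25 = 0.51.
The labor force contributed 0.51 × 0.7 = 0.357 pp.
Share of growth = 0.357 / 6.1 × 100 = 5.8525%.

The labor force accounted for 5.85% of growth.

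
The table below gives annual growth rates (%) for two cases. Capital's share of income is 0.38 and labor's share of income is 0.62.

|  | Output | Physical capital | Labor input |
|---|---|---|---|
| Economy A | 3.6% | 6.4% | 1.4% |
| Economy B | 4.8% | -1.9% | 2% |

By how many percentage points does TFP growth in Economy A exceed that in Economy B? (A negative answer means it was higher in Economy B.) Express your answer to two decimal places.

Labor's share = 1 − 0.38 = 0.62.
Economy A: TFP = 3.6 − 2.432 − 0.868 = 0.3%.
Economy B: TFP = 4.8 + 0.722 − 1.24 = 4.282%.
Difference = 0.3 − (4.282) = -3.982 pp.

-3.98 percentage points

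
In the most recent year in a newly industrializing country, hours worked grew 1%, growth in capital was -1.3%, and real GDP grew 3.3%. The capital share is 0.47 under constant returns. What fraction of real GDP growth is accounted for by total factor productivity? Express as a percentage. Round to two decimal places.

102.45%

Labor's share = 1 − 0.47 = 0.53.
Capital: 0.47 × (-1.3) = -0.611 pp.
Hours worked: 0.53 × 1 = 0.53 pp.
TFP growth = 3.3 + 0.081 = 3.381%.
TFP share of growth = 3.381 / 3.3 × 100 = 102.4545%.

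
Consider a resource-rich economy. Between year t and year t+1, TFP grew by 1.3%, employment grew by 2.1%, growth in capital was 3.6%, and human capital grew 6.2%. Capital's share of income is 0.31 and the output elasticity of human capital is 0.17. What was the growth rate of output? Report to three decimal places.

Labor's share = 1 − 0.31 − 0.17 = 0.52.
Capital: 0.31 × 3.6 = 1.116 pp.
Human capital: 0.17 × 6.2 = 1.054 pp.
Employment: 0.52 × 2.1 = 1.092 pp.
Output growth = 1.3 + 3.262 = 4.562%.

4.562%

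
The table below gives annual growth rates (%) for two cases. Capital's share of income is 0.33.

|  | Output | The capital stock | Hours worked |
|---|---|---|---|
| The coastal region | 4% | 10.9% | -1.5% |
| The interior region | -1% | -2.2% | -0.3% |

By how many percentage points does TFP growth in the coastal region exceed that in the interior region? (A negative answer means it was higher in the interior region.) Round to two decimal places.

Labor's share = 1 − 0.33 = 0.67.
The coastal region: TFP = 4 − 3.597 + 1.005 = 1.408%.
The interior region: TFP = -1 + 0.726 + 0.201 = -0.073%.
Difference = 1.408 − (-0.073) = 1.481 pp.

1.48 percentage points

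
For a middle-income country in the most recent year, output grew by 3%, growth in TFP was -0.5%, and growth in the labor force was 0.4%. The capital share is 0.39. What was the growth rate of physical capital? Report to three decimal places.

8.349%

Labor's share = 1 − 0.39 = 0.61.
gY = gA + 0.61×0.4 + 0.39×g.
0.39×g = 3 + 0.5 − 0.244 = 3.256.
g = 3.256 / 0.39 = 8.34872%.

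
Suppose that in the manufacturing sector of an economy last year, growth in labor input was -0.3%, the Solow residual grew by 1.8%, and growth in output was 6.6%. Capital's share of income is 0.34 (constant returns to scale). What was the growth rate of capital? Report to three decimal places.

14.700%

Labor's share = 1 − 0.34 = 0.66.
gY = gA + 0.66×(-0.3) + 0.34×g.
0.34×g = 6.6 − 1.8 + 0.198 = 4.998.
g = 4.998 / 0.34 = 14.7%.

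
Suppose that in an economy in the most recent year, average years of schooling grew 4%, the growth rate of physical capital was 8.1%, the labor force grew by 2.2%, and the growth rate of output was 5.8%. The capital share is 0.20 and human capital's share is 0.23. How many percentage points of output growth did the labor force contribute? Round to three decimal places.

1.254

Labor's share = 1 − 0.2 − 0.23 = 0.57.
Contribution = share × growth = 0.57 × 2.2 = 1.254 pp.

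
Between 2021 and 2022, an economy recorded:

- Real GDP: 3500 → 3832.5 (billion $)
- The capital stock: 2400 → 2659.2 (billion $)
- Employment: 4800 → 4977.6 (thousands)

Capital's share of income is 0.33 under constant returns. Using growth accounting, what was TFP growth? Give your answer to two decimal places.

3.46%

Real GDP growth = (3832.5 − 3500) / 3500 = 9.5%.
The capital stock growth = (2659.2 − 2400) / 2400 = 10.8%.
Employment growth = (4977.6 − 4800) / 4800 = 3.7%.
Labor's share = 1 − 0.33 = 0.67.
The capital stock: 0.33 × 10.8 = 3.564 pp.
Employment: 0.67 × 3.7 = 2.479 pp.
TFP growth = 9.5 − 6.043 = 3.457%.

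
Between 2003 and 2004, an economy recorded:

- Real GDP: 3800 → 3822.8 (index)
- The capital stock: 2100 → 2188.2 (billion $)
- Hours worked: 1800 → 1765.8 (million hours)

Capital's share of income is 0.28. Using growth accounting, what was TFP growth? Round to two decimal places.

Real GDP growth = (3822.8 − 3800) / 3800 = 0.6%.
The capital stock growth = (2188.2 − 2100) / 2100 = 4.2%.
Hours worked growth = (1765.8 − 1800) / 1800 = -1.9%.
Labor's share = 1 − 0.28 = 0.72.
The capital stock: 0.28 × 4.2 = 1.176 pp.
Hours worked: 0.72 × (-1.9) = -1.368 pp.
TFP growth = 0.6 + 0.192 = 0.792%.

0.79%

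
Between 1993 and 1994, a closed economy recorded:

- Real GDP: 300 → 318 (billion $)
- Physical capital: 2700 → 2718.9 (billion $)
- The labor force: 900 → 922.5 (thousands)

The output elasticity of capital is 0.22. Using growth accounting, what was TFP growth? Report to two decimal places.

TFP grew 3.90%.

Real GDP growth = (318 − 300) / 300 = 6%.
Physical capital growth = (2718.9 − 2700) / 2700 = 0.7%.
The labor force growth = (922.5 − 900) / 900 = 2.5%.
Labor's share = 1 − 0.22 = 0.78.
Physical capital: 0.22 × 0.7 = 0.154 pp.
The labor force: 0.78 × 2.5 = 1.95 pp.
TFP growth = 6 − 2.104 = 3.896%.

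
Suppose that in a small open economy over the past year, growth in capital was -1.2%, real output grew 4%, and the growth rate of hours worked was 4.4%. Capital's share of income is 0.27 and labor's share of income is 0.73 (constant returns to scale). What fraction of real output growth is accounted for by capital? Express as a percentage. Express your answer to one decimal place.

-8.1%

Capital contributed 0.27 × (-1.2) = -0.324 pp.
Share of growth = -0.324 / 4 × 100 = -8.1%.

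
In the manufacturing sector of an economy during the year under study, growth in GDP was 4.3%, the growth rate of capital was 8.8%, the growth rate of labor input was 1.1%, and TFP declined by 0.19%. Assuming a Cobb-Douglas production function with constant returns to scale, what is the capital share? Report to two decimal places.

gY = gA + α·gK + (1−α)·gL, so gY − gA − gL = α(gK − gL).
4.3 + 0.19 − 1.1 = α × (8.8 − 1.1).
3.39 = 7.7 α, so α = 0.4403.

The capital share is 0.44.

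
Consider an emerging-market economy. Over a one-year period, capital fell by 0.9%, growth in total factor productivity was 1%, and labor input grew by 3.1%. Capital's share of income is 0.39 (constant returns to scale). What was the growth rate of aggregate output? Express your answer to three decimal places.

2.540%

Labor's share = 1 − 0.39 = 0.61.
Capital: 0.39 × (-0.9) = -0.351 pp.
Labor input: 0.61 × 3.1 = 1.891 pp.
Output growth = 1 + 1.54 = 2.54%.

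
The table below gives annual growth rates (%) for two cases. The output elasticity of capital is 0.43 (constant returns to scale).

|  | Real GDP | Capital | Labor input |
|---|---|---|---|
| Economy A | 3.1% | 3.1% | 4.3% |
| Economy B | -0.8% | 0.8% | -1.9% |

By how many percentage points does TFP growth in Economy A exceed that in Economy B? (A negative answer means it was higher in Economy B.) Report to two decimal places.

-0.62 percentage points

Labor's share = 1 − 0.43 = 0.57.
Economy A: TFP = 3.1 − 1.333 − 2.451 = -0.684%.
Economy B: TFP = -0.8 − 0.344 + 1.083 = -0.061%.
Difference = -0.684 − (-0.061) = -0.623 pp.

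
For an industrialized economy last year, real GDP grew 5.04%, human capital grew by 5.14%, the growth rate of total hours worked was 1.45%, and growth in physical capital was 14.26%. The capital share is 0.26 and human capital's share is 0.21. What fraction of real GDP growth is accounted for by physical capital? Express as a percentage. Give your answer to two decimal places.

Physical capital contributed 0.26 × 14.26 = 3.7076 pp.
Share of growth = 3.7076 / 5.04 × 100 = 73.5635%.

Physical capital accounted for 73.56% of growth.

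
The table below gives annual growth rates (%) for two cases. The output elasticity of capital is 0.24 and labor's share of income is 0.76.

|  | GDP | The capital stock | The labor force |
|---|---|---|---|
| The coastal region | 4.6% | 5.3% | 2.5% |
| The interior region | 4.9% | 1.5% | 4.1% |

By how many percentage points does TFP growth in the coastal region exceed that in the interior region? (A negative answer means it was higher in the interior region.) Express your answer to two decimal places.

0.00 percentage points

Labor's share = 1 − 0.24 = 0.76.
The coastal region: TFP = 4.6 − 1.272 − 1.9 = 1.428%.
The interior region: TFP = 4.9 − 0.36 − 3.116 = 1.424%.
Difference = 1.428 − (1.424) = 0.004 pp.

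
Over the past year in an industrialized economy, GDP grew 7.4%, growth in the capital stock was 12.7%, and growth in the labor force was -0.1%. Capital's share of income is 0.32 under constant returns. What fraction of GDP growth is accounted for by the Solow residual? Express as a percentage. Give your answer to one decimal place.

Labor's share = 1 − 0.32 = 0.68.
The capital stock: 0.32 × 12.7 = 4.064 pp.
The labor force: 0.68 × (-0.1) = -0.068 pp.
TFP growth = 7.4 − 3.996 = 3.404%.
TFP share of growth = 3.404 / 7.4 × 100 = 46%.

46.0%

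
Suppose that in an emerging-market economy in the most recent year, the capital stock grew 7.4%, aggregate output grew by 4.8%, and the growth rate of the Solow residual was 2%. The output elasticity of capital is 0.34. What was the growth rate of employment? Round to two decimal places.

Labor's share = 1 − 0.34 = 0.66.
gY = gA + 0.34×7.4 + 0.66×g.
0.66×g = 4.8 − 2 − 2.516 = 0.284.
g = 0.284 / 0.66 = 0.4303%.

Employment grew 0.43%.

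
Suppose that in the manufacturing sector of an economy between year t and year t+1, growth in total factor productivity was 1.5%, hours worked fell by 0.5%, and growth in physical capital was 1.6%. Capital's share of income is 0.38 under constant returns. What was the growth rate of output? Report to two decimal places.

1.80%

Labor's share = 1 − 0.38 = 0.62.
Physical capital: 0.38 × 1.6 = 0.608 pp.
Hours worked: 0.62 × (-0.5) = -0.31 pp.
Output growth = 1.5 + 0.298 = 1.798%.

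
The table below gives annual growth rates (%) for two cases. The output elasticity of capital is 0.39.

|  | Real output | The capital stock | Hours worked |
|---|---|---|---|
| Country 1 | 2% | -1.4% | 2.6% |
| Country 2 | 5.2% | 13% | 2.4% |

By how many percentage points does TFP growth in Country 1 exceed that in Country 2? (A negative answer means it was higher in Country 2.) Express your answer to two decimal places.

Labor's share = 1 − 0.39 = 0.61.
Country 1: TFP = 2 + 0.546 − 1.586 = 0.96%.
Country 2: TFP = 5.2 − 5.07 − 1.464 = -1.334%.
Difference = 0.96 − (-1.334) = 2.294 pp.

2.29 percentage points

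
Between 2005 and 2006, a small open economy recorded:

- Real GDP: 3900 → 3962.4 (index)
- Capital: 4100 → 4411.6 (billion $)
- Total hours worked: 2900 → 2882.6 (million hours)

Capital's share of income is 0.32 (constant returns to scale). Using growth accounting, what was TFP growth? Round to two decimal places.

Real GDP growth = (3962.4 − 3900) / 3900 = 1.6%.
Capital growth = (4411.6 − 4100) / 4100 = 7.6%.
Total hours worked growth = (2882.6 − 2900) / 2900 = -0.6%.
Labor's share = 1 − 0.32 = 0.68.
Capital: 0.32 × 7.6 = 2.432 pp.
Total hours worked: 0.68 × (-0.6) = -0.408 pp.
TFP growth = 1.6 − 2.024 = -0.424%.

-0.42%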